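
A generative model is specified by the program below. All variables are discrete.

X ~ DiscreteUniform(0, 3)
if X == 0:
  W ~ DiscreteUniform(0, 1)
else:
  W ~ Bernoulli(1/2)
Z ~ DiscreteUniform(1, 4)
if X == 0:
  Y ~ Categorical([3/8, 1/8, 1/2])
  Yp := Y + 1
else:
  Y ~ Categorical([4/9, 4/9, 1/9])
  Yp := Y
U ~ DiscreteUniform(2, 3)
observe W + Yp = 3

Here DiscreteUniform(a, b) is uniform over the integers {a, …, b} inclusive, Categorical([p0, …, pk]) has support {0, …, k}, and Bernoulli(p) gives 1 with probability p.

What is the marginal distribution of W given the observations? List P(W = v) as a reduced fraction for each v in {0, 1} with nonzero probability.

Enumerate traces; 40 have nonzero weight after conditioning:
  (X=0, W=0, Z=1, Y=2, U=2) weight 1/128
  (X=0, W=0, Z=1, Y=2, U=3) weight 1/128
  (X=0, W=0, Z=2, Y=2, U=2) weight 1/128
  (X=0, W=0, Z=2, Y=2, U=3) weight 1/128
  (X=0, W=0, Z=3, Y=2, U=2) weight 1/128
  (X=0, W=0, Z=3, Y=2, U=3) weight 1/128
  (X=0, W=0, Z=4, Y=2, U=2) weight 1/128
  (X=0, W=0, Z=4, Y=2, U=3) weight 1/128
  (X=0, W=1, Z=1, Y=1, U=2) weight 1/512
  … 31 more
Group by W:
  weight(W=0) = 1/16
  weight(W=1) = 11/192
Total weight = 1/16 + 11/192 = 23/192
P(W=0 | obs) = 1/16 / 23/192 = 12/23
P(W=1 | obs) = 11/192 / 23/192 = 11/23

P(W=0) = 12/23, P(W=1) = 11/23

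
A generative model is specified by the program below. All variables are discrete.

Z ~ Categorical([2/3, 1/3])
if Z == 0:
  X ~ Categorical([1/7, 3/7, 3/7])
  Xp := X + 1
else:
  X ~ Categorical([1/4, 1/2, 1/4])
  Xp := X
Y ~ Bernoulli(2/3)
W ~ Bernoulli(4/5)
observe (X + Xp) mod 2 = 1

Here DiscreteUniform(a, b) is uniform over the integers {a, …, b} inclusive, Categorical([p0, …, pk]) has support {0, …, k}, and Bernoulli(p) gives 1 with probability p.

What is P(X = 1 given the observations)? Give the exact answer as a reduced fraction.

Enumerate traces; 12 have nonzero weight after conditioning:
  (Z=0, X=0, Y=0, W=0) weight 2/315
  (Z=0, X=0, Y=0, W=1) weight 8/315
  (Z=0, X=0, Y=1, W=0) weight 4/315
  (Z=0, X=0, Y=1, W=1) weight 16/315
  (Z=0, X=1, Y=0, W=0) weight 2/105
  (Z=0, X=1, Y=0, W=1) weight 8/105
  (Z=0, X=1, Y=1, W=0) weight 4/105
  (Z=0, X=1, Y=1, W=1) weight 16/105
  (Z=0, X=2, Y=0, W=0) weight 2/105
  … 3 more
Group by X:
  weight(X=0) = 2/21
  weight(X=1) = 2/7
  weight(X=2) = 2/7
Total weight = 2/21 + 2/7 + 2/7 = 2/3
P(X=0 | obs) = 2/21 / 2/3 = 1/7
P(X=1 | obs) = 2/7 / 2/3 = 3/7
P(X=2 | obs) = 2/7 / 2/3 = 3/7

P(X = 1 | obs) = 3/7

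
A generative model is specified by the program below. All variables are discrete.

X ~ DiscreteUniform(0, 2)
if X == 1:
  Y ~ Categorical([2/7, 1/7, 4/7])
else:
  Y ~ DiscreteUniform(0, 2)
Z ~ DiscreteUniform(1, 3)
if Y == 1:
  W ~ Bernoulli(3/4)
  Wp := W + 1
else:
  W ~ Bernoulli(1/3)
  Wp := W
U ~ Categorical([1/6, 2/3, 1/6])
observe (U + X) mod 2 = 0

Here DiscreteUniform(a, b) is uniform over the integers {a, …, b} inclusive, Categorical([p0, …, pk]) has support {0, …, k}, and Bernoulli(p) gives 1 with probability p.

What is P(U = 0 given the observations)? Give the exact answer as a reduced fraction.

P(U = 0 | obs) = 1/4

Enumerate traces; 90 have nonzero weight after conditioning:
  (X=0, Y=0, Z=1, W=0, U=0) weight 1/243
  (X=0, Y=0, Z=1, W=0, U=2) weight 1/243
  (X=0, Y=0, Z=1, W=1, U=0) weight 1/486
  (X=0, Y=0, Z=1, W=1, U=2) weight 1/486
  (X=0, Y=0, Z=2, W=0, U=0) weight 1/243
  (X=0, Y=0, Z=2, W=0, U=2) weight 1/243
  (X=0, Y=0, Z=2, W=1, U=0) weight 1/486
  (X=0, Y=0, Z=2, W=1, U=2) weight 1/486
  (X=1, Y=0, Z=1, W=0, U=1) weight 8/567
  … 81 more
Group by U:
  weight(U=0) = 1/9
  weight(U=1) = 2/9
  weight(U=2) = 1/9
Total weight = 1/9 + 2/9 + 1/9 = 4/9
P(U=0 | obs) = 1/9 / 4/9 = 1/4
P(U=1 | obs) = 2/9 / 4/9 = 1/2
P(U=2 | obs) = 1/9 / 4/9 = 1/4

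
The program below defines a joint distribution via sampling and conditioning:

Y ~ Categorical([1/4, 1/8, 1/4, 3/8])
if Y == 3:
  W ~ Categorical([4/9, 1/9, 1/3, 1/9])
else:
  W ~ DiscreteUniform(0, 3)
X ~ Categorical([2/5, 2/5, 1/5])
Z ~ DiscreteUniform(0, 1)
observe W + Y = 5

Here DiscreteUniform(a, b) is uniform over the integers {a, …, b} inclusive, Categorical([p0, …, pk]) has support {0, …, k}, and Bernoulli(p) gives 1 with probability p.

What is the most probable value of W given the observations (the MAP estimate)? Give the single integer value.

Enumerate traces; 12 have nonzero weight after conditioning:
  (Y=2, W=3, X=0, Z=0) weight 1/80
  (Y=2, W=3, X=0, Z=1) weight 1/80
  (Y=2, W=3, X=1, Z=0) weight 1/80
  (Y=2, W=3, X=1, Z=1) weight 1/80
  (Y=2, W=3, X=2, Z=0) weight 1/160
  (Y=2, W=3, X=2, Z=1) weight 1/160
  (Y=3, W=2, X=0, Z=0) weight 1/40
  (Y=3, W=2, X=0, Z=1) weight 1/40
  … 4 more
Group by W:
  weight(W=2) = 1/8
  weight(W=3) = 1/16
Total weight = 1/8 + 1/16 = 3/16
P(W=2 | obs) = 1/8 / 3/16 = 2/3
P(W=3 | obs) = 1/16 / 3/16 = 1/3
argmax = 2

argmax_v P(W = v | obs) = 2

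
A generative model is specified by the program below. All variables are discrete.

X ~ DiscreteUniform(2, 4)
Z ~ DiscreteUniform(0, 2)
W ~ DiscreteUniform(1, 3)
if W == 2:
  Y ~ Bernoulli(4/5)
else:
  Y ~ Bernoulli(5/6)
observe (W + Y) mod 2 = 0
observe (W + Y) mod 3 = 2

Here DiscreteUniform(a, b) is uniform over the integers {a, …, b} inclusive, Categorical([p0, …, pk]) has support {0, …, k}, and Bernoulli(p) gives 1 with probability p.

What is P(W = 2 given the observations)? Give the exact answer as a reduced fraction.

P(W = 2 | obs) = 6/31

Enumerate traces; 18 have nonzero weight after conditioning:
  (X=2, Z=0, W=1, Y=1) weight 5/162
  (X=2, Z=0, W=2, Y=0) weight 1/135
  (X=2, Z=1, W=1, Y=1) weight 5/162
  (X=2, Z=1, W=2, Y=0) weight 1/135
  (X=2, Z=2, W=1, Y=1) weight 5/162
  (X=2, Z=2, W=2, Y=0) weight 1/135
  (X=3, Z=0, W=1, Y=1) weight 5/162
  (X=3, Z=0, W=2, Y=0) weight 1/135
  … 10 more
Group by W:
  weight(W=1) = 5/18
  weight(W=2) = 1/15
Total weight = 5/18 + 1/15 = 31/90
P(W=1 | obs) = 5/18 / 31/90 = 25/31
P(W=2 | obs) = 1/15 / 31/90 = 6/31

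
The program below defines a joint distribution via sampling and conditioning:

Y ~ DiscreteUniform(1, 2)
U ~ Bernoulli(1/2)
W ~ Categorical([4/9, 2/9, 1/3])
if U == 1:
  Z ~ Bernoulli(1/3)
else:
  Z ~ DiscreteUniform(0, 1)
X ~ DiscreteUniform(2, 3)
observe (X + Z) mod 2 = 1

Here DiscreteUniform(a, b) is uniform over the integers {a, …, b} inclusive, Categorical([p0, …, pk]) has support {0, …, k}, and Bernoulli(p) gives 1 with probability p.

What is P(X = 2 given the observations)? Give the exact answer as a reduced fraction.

P(X = 2 | obs) = 5/12

Enumerate traces; 24 have nonzero weight after conditioning:
  (Y=1, U=0, W=0, Z=0, X=3) weight 1/36
  (Y=1, U=0, W=0, Z=1, X=2) weight 1/36
  (Y=1, U=0, W=1, Z=0, X=3) weight 1/72
  (Y=1, U=0, W=1, Z=1, X=2) weight 1/72
  (Y=1, U=0, W=2, Z=0, X=3) weight 1/48
  (Y=1, U=0, W=2, Z=1, X=2) weight 1/48
  (Y=1, U=1, W=0, Z=0, X=3) weight 1/27
  (Y=1, U=1, W=0, Z=1, X=2) weight 1/54
  … 16 more
Group by X:
  weight(X=2) = 5/24
  weight(X=3) = 7/24
Total weight = 5/24 + 7/24 = 1/2
P(X=2 | obs) = 5/24 / 1/2 = 5/12
P(X=3 | obs) = 7/24 / 1/2 = 7/12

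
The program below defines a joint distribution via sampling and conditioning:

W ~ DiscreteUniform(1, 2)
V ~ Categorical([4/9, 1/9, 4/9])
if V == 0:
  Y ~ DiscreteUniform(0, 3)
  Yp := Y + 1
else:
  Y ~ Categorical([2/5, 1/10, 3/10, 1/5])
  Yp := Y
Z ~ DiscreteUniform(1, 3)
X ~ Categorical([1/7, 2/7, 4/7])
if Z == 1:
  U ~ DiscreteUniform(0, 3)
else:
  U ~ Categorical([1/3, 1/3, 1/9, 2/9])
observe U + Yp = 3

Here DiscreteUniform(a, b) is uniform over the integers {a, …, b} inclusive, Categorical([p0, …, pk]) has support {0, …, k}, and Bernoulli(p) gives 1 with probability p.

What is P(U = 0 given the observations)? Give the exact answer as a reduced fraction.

P(U = 0 | obs) = 33/112

Enumerate traces; 198 have nonzero weight after conditioning:
  (W=1, V=0, Y=0, Z=1, X=0, U=2) weight 1/1512
  (W=1, V=0, Y=0, Z=1, X=1, U=2) weight 1/756
  (W=1, V=0, Y=0, Z=1, X=2, U=2) weight 1/378
  (W=1, V=0, Y=0, Z=2, X=0, U=2) weight 1/3402
  (W=1, V=0, Y=0, Z=2, X=1, U=2) weight 1/1701
  (W=1, V=0, Y=0, Z=2, X=2, U=2) weight 2/1701
  (W=1, V=0, Y=0, Z=3, X=0, U=2) weight 1/3402
  (W=1, V=0, Y=0, Z=3, X=1, U=2) weight 1/1701
  (W=1, V=0, Y=1, Z=1, X=0, U=1) weight 1/1512
  (W=1, V=0, Y=2, Z=1, X=0, U=0) weight 1/1512
  … 188 more
Group by U:
  weight(U=0) = 11/162
  weight(U=1) = 55/648
  weight(U=2) = 17/648
  weight(U=3) = 25/486
Total weight = 11/162 + 55/648 + 17/648 + 25/486 = 56/243
P(U=0 | obs) = 11/162 / 56/243 = 33/112
P(U=1 | obs) = 55/648 / 56/243 = 165/448
P(U=2 | obs) = 17/648 / 56/243 = 51/448
P(U=3 | obs) = 25/486 / 56/243 = 25/112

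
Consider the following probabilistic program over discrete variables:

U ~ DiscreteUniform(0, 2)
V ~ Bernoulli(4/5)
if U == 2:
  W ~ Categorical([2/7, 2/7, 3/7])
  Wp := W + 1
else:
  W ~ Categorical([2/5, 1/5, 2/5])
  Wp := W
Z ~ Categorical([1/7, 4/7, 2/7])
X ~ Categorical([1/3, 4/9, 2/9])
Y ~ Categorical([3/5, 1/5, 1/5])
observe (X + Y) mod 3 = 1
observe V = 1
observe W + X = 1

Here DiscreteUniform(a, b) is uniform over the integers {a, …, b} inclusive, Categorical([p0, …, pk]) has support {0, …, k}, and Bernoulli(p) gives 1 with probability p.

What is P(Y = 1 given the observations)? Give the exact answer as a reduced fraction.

Enumerate traces; 18 have nonzero weight after conditioning:
  (U=0, V=1, W=0, Z=0, X=1, Y=0) weight 32/7875
  (U=0, V=1, W=0, Z=1, X=1, Y=0) weight 128/7875
  (U=0, V=1, W=0, Z=2, X=1, Y=0) weight 64/7875
  (U=0, V=1, W=1, Z=0, X=0, Y=1) weight 4/7875
  (U=0, V=1, W=1, Z=1, X=0, Y=1) weight 16/7875
  (U=0, V=1, W=1, Z=2, X=0, Y=1) weight 8/7875
  (U=1, V=1, W=0, Z=0, X=1, Y=0) weight 32/7875
  (U=1, V=1, W=0, Z=1, X=1, Y=0) weight 128/7875
  … 10 more
Group by Y:
  weight(Y=0) = 608/7875
  weight(Y=1) = 32/2625
Total weight = 608/7875 + 32/2625 = 704/7875
P(Y=0 | obs) = 608/7875 / 704/7875 = 19/22
P(Y=1 | obs) = 32/2625 / 704/7875 = 3/22

P(Y = 1 | obs) = 3/22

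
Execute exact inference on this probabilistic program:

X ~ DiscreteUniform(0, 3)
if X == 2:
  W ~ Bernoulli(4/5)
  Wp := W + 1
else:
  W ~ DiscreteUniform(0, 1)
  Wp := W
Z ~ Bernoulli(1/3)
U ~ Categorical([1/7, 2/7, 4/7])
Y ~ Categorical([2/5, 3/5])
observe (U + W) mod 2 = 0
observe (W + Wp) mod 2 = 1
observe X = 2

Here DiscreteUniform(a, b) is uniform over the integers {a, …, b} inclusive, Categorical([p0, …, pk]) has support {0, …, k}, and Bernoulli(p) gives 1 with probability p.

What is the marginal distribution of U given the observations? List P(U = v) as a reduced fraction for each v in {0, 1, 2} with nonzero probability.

Enumerate traces; 12 have nonzero weight after conditioning:
  (X=2, W=0, Z=0, U=0, Y=0) weight 1/525
  (X=2, W=0, Z=0, U=0, Y=1) weight 1/350
  (X=2, W=0, Z=0, U=2, Y=0) weight 4/525
  (X=2, W=0, Z=0, U=2, Y=1) weight 2/175
  (X=2, W=0, Z=1, U=0, Y=0) weight 1/1050
  (X=2, W=0, Z=1, U=0, Y=1) weight 1/700
  (X=2, W=0, Z=1, U=2, Y=0) weight 2/525
  (X=2, W=0, Z=1, U=2, Y=1) weight 1/175
  (X=2, W=1, Z=0, U=1, Y=0) weight 8/525
  … 3 more
Group by U:
  weight(U=0) = 1/140
  weight(U=1) = 2/35
  weight(U=2) = 1/35
Total weight = 1/140 + 2/35 + 1/35 = 13/140
P(U=0 | obs) = 1/140 / 13/140 = 1/13
P(U=1 | obs) = 2/35 / 13/140 = 8/13
P(U=2 | obs) = 1/35 / 13/140 = 4/13

P(U=0) = 1/13, P(U=1) = 8/13, P(U=2) = 4/13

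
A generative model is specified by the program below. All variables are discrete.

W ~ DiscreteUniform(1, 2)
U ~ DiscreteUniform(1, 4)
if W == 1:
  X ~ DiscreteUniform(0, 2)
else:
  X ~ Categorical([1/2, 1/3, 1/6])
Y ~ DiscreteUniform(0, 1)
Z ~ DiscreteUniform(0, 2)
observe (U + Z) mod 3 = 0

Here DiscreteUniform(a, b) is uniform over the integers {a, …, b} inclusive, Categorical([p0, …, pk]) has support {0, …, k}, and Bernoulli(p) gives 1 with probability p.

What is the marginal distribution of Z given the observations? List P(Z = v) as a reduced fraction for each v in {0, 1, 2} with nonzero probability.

Enumerate traces; 48 have nonzero weight after conditioning:
  (W=1, U=1, X=0, Y=0, Z=2) weight 1/144
  (W=1, U=1, X=0, Y=1, Z=2) weight 1/144
  (W=1, U=1, X=1, Y=0, Z=2) weight 1/144
  (W=1, U=1, X=1, Y=1, Z=2) weight 1/144
  (W=1, U=1, X=2, Y=0, Z=2) weight 1/144
  (W=1, U=1, X=2, Y=1, Z=2) weight 1/144
  (W=1, U=2, X=0, Y=0, Z=1) weight 1/144
  (W=1, U=2, X=0, Y=1, Z=1) weight 1/144
  (W=1, U=3, X=0, Y=0, Z=0) weight 1/144
  … 39 more
Group by Z:
  weight(Z=0) = 1/12
  weight(Z=1) = 1/12
  weight(Z=2) = 1/6
Total weight = 1/12 + 1/12 + 1/6 = 1/3
P(Z=0 | obs) = 1/12 / 1/3 = 1/4
P(Z=1 | obs) = 1/12 / 1/3 = 1/4
P(Z=2 | obs) = 1/6 / 1/3 = 1/2

P(Z=0) = 1/4, P(Z=1) = 1/4, P(Z=2) = 1/2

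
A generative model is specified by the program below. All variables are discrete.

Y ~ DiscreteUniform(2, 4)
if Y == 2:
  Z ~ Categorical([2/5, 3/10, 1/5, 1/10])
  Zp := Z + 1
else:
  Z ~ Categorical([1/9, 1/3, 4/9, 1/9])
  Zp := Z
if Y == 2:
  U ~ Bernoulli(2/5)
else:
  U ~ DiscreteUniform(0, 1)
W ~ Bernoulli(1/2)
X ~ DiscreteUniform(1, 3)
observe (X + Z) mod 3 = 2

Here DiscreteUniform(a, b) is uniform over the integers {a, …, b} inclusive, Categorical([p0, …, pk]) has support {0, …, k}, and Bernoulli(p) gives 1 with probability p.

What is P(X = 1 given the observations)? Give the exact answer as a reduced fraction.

Enumerate traces; 48 have nonzero weight after conditioning:
  (Y=2, Z=0, U=0, W=0, X=2) weight 1/75
  (Y=2, Z=0, U=0, W=1, X=2) weight 1/75
  (Y=2, Z=0, U=1, W=0, X=2) weight 2/225
  (Y=2, Z=0, U=1, W=1, X=2) weight 2/225
  (Y=2, Z=1, U=0, W=0, X=1) weight 1/100
  (Y=2, Z=1, U=0, W=1, X=1) weight 1/100
  (Y=2, Z=1, U=1, W=0, X=1) weight 1/150
  (Y=2, Z=1, U=1, W=1, X=1) weight 1/150
  (Y=2, Z=2, U=0, W=0, X=3) weight 1/150
  … 39 more
Group by X:
  weight(X=1) = 29/270
  weight(X=2) = 17/162
  weight(X=3) = 49/405
Total weight = 29/270 + 17/162 + 49/405 = 1/3
P(X=1 | obs) = 29/270 / 1/3 = 29/90
P(X=2 | obs) = 17/162 / 1/3 = 17/54
P(X=3 | obs) = 49/405 / 1/3 = 49/135

P(X = 1 | obs) = 29/90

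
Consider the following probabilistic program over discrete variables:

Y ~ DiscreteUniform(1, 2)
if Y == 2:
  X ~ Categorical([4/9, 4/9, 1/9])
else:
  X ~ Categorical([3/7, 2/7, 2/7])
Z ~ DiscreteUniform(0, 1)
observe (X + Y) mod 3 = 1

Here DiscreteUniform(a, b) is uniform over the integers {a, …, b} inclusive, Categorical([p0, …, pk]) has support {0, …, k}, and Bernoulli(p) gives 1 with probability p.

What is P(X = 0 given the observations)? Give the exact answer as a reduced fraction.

Enumerate traces; 4 have nonzero weight after conditioning:
  (Y=1, X=0, Z=0) weight 3/28
  (Y=1, X=0, Z=1) weight 3/28
  (Y=2, X=2, Z=0) weight 1/36
  (Y=2, X=2, Z=1) weight 1/36
Group by X:
  weight(X=0) = 3/14
  weight(X=2) = 1/18
Total weight = 3/14 + 1/18 = 17/63
P(X=0 | obs) = 3/14 / 17/63 = 27/34
P(X=2 | obs) = 1/18 / 17/63 = 7/34

P(X = 0 | obs) = 27/34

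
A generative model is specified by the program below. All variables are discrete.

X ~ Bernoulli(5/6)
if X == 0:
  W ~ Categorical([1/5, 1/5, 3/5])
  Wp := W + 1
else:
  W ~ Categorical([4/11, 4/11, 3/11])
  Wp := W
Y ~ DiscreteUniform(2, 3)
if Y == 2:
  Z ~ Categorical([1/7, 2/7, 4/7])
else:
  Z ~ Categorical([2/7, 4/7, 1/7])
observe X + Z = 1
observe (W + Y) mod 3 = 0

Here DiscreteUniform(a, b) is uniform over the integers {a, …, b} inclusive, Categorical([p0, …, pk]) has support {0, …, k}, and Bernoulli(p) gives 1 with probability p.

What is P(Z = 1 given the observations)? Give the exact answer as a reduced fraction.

P(Z = 1 | obs) = 11/61

Enumerate traces; 4 have nonzero weight after conditioning:
  (X=0, W=0, Y=3, Z=1) weight 1/105
  (X=0, W=1, Y=2, Z=1) weight 1/210
  (X=1, W=0, Y=3, Z=0) weight 10/231
  (X=1, W=1, Y=2, Z=0) weight 5/231
Group by Z:
  weight(Z=0) = 5/77
  weight(Z=1) = 1/70
Total weight = 5/77 + 1/70 = 61/770
P(Z=0 | obs) = 5/77 / 61/770 = 50/61
P(Z=1 | obs) = 1/70 / 61/770 = 11/61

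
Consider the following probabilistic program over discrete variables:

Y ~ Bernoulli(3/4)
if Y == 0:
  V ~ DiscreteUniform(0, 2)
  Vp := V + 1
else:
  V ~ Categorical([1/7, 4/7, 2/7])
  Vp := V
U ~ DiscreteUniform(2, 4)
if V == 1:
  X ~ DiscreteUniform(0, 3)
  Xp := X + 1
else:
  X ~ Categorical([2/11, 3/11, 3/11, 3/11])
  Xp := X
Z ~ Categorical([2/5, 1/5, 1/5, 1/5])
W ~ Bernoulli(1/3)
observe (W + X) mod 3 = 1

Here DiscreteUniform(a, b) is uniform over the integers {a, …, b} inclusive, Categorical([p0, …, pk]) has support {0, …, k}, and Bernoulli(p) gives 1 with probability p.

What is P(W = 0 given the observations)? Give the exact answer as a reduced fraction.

Enumerate traces; 216 have nonzero weight after conditioning:
  (Y=0, V=0, U=2, X=0, Z=0, W=1) weight 1/1485
  (Y=0, V=0, U=2, X=0, Z=1, W=1) weight 1/2970
  (Y=0, V=0, U=2, X=0, Z=2, W=1) weight 1/2970
  (Y=0, V=0, U=2, X=0, Z=3, W=1) weight 1/2970
  (Y=0, V=0, U=2, X=1, Z=0, W=0) weight 1/495
  (Y=0, V=0, U=2, X=1, Z=1, W=0) weight 1/990
  (Y=0, V=0, U=2, X=1, Z=2, W=0) weight 1/990
  (Y=0, V=0, U=2, X=1, Z=3, W=0) weight 1/990
  … 208 more
Group by W:
  weight(W=0) = 965/5544
  weight(W=1) = 883/5544
Total weight = 965/5544 + 883/5544 = 1/3
P(W=0 | obs) = 965/5544 / 1/3 = 965/1848
P(W=1 | obs) = 883/5544 / 1/3 = 883/1848

P(W = 0 | obs) = 965/1848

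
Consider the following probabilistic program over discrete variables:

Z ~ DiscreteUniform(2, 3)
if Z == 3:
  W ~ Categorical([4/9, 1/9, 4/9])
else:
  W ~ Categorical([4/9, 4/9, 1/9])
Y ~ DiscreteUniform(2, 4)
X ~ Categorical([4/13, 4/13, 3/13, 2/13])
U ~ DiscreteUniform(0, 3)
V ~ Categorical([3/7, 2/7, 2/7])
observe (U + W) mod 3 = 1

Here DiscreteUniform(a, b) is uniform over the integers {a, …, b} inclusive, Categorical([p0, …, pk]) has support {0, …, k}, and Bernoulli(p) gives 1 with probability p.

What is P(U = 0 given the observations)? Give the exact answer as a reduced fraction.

P(U = 0 | obs) = 5/23

Enumerate traces; 288 have nonzero weight after conditioning:
  (Z=2, W=0, Y=2, X=0, U=1, V=0) weight 2/819
  (Z=2, W=0, Y=2, X=0, U=1, V=1) weight 4/2457
  (Z=2, W=0, Y=2, X=0, U=1, V=2) weight 4/2457
  (Z=2, W=0, Y=2, X=1, U=1, V=0) weight 2/819
  (Z=2, W=0, Y=2, X=1, U=1, V=1) weight 4/2457
  (Z=2, W=0, Y=2, X=1, U=1, V=2) weight 4/2457
  (Z=2, W=0, Y=2, X=2, U=1, V=0) weight 1/546
  (Z=2, W=0, Y=2, X=2, U=1, V=1) weight 1/819
  (Z=2, W=1, Y=2, X=0, U=0, V=0) weight 2/819
  (Z=2, W=1, Y=2, X=0, U=3, V=0) weight 2/819
  … 278 more
Group by U:
  weight(U=0) = 5/72
  weight(U=1) = 1/9
  weight(U=2) = 5/72
  weight(U=3) = 5/72
Total weight = 5/72 + 1/9 + 5/72 + 5/72 = 23/72
P(U=0 | obs) = 5/72 / 23/72 = 5/23
P(U=1 | obs) = 1/9 / 23/72 = 8/23
P(U=2 | obs) = 5/72 / 23/72 = 5/23
P(U=3 | obs) = 5/72 / 23/72 = 5/23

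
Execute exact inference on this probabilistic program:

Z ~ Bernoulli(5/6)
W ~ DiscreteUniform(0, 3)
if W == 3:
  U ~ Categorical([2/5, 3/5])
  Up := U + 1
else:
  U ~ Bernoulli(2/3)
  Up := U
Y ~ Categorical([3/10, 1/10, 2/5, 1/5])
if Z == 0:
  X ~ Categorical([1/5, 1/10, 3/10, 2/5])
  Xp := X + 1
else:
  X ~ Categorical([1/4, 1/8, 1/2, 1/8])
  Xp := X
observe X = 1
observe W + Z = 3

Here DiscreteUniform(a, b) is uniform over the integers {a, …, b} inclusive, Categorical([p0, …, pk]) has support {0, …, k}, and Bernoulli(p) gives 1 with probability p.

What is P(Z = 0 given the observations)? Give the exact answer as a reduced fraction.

Enumerate traces; 16 have nonzero weight after conditioning:
  (Z=0, W=3, U=0, Y=0, X=1) weight 1/2000
  (Z=0, W=3, U=0, Y=1, X=1) weight 1/6000
  (Z=0, W=3, U=0, Y=2, X=1) weight 1/1500
  (Z=0, W=3, U=0, Y=3, X=1) weight 1/3000
  (Z=0, W=3, U=1, Y=0, X=1) weight 3/4000
  (Z=0, W=3, U=1, Y=1, X=1) weight 1/4000
  (Z=0, W=3, U=1, Y=2, X=1) weight 1/1000
  (Z=0, W=3, U=1, Y=3, X=1) weight 1/2000
  (Z=1, W=2, U=0, Y=0, X=1) weight 1/384
  … 7 more
Group by Z:
  weight(Z=0) = 1/240
  weight(Z=1) = 5/192
Total weight = 1/240 + 5/192 = 29/960
P(Z=0 | obs) = 1/240 / 29/960 = 4/29
P(Z=1 | obs) = 5/192 / 29/960 = 25/29

P(Z = 0 | obs) = 4/29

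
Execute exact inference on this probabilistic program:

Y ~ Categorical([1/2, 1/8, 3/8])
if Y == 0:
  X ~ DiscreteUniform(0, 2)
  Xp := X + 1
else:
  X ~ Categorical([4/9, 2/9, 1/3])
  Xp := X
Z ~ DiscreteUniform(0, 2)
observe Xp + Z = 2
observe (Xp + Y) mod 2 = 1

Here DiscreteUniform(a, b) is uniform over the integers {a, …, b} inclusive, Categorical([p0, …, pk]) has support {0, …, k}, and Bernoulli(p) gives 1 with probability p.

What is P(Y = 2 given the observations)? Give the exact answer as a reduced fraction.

Enumerate traces; 4 have nonzero weight after conditioning:
  (Y=0, X=0, Z=1) weight 1/18
  (Y=1, X=0, Z=2) weight 1/54
  (Y=1, X=2, Z=0) weight 1/72
  (Y=2, X=1, Z=1) weight 1/36
Group by Y:
  weight(Y=0) = 1/18
  weight(Y=1) = 7/216
  weight(Y=2) = 1/36
Total weight = 1/18 + 7/216 + 1/36 = 25/216
P(Y=0 | obs) = 1/18 / 25/216 = 12/25
P(Y=1 | obs) = 7/216 / 25/216 = 7/25
P(Y=2 | obs) = 1/36 / 25/216 = 6/25

P(Y = 2 | obs) = 6/25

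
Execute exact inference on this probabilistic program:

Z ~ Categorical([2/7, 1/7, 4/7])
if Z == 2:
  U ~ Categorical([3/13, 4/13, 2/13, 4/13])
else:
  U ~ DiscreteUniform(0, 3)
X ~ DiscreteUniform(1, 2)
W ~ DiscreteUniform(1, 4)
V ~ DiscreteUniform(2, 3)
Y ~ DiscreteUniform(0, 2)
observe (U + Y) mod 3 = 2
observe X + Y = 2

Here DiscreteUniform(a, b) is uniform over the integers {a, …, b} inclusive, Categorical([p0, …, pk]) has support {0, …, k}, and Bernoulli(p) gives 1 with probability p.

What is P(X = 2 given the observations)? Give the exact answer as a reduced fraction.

Enumerate traces; 48 have nonzero weight after conditioning:
  (Z=0, U=1, X=1, W=1, V=2, Y=1) weight 1/672
  (Z=0, U=1, X=1, W=1, V=3, Y=1) weight 1/672
  (Z=0, U=1, X=1, W=2, V=2, Y=1) weight 1/672
  (Z=0, U=1, X=1, W=2, V=3, Y=1) weight 1/672
  (Z=0, U=1, X=1, W=3, V=2, Y=1) weight 1/672
  (Z=0, U=1, X=1, W=3, V=3, Y=1) weight 1/672
  (Z=0, U=1, X=1, W=4, V=2, Y=1) weight 1/672
  (Z=0, U=1, X=1, W=4, V=3, Y=1) weight 1/672
  (Z=0, U=2, X=2, W=1, V=2, Y=0) weight 1/672
  … 39 more
Group by X:
  weight(X=1) = 103/2184
  weight(X=2) = 71/2184
Total weight = 103/2184 + 71/2184 = 29/364
P(X=1 | obs) = 103/2184 / 29/364 = 103/174
P(X=2 | obs) = 71/2184 / 29/364 = 71/174

P(X = 2 | obs) = 71/174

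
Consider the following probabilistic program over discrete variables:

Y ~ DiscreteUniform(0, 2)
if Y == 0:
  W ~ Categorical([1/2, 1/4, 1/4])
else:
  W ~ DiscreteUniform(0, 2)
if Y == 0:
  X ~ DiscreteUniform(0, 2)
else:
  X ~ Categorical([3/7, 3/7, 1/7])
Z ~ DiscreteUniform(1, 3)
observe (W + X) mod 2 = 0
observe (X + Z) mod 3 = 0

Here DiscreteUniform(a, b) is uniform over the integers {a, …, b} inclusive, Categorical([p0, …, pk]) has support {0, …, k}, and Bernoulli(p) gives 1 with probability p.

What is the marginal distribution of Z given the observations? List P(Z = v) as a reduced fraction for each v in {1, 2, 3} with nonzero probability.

P(Z=1) = 37/137, P(Z=2) = 31/137, P(Z=3) = 69/137

Enumerate traces; 15 have nonzero weight after conditioning:
  (Y=0, W=0, X=0, Z=3) weight 1/54
  (Y=0, W=0, X=2, Z=1) weight 1/54
  (Y=0, W=1, X=1, Z=2) weight 1/108
  (Y=0, W=2, X=0, Z=3) weight 1/108
  (Y=0, W=2, X=2, Z=1) weight 1/108
  (Y=1, W=0, X=0, Z=3) weight 1/63
  (Y=1, W=0, X=2, Z=1) weight 1/189
  (Y=1, W=1, X=1, Z=2) weight 1/63
  … 7 more
Group by Z:
  weight(Z=1) = 37/756
  weight(Z=2) = 31/756
  weight(Z=3) = 23/252
Total weight = 37/756 + 31/756 + 23/252 = 137/756
P(Z=1 | obs) = 37/756 / 137/756 = 37/137
P(Z=2 | obs) = 31/756 / 137/756 = 31/137
P(Z=3 | obs) = 23/252 / 137/756 = 69/137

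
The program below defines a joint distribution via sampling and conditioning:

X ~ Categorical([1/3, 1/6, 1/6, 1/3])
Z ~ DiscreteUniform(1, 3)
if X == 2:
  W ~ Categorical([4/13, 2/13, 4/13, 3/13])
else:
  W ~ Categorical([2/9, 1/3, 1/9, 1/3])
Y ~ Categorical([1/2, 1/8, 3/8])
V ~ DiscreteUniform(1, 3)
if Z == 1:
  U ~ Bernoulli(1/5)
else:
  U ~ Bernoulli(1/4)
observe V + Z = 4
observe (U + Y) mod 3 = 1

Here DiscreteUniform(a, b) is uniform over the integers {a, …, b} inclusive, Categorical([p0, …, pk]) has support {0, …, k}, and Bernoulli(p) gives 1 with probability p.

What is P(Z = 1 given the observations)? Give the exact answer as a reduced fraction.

Enumerate traces; 96 have nonzero weight after conditioning:
  (X=0, Z=1, W=0, Y=0, V=3, U=1) weight 1/1215
  (X=0, Z=1, W=0, Y=1, V=3, U=0) weight 1/1215
  (X=0, Z=1, W=1, Y=0, V=3, U=1) weight 1/810
  (X=0, Z=1, W=1, Y=1, V=3, U=0) weight 1/810
  (X=0, Z=1, W=2, Y=0, V=3, U=1) weight 1/2430
  (X=0, Z=1, W=2, Y=1, V=3, U=0) weight 1/2430
  (X=0, Z=1, W=3, Y=0, V=3, U=1) weight 1/810
  (X=0, Z=1, W=3, Y=1, V=3, U=0) weight 1/810
  (X=0, Z=2, W=0, Y=0, V=2, U=1) weight 1/972
  (X=0, Z=3, W=0, Y=0, V=1, U=1) weight 1/972
  … 86 more
Group by Z:
  weight(Z=1) = 1/45
  weight(Z=2) = 7/288
  weight(Z=3) = 7/288
Total weight = 1/45 + 7/288 + 7/288 = 17/240
P(Z=1 | obs) = 1/45 / 17/240 = 16/51
P(Z=2 | obs) = 7/288 / 17/240 = 35/102
P(Z=3 | obs) = 7/288 / 17/240 = 35/102

P(Z = 1 | obs) = 16/51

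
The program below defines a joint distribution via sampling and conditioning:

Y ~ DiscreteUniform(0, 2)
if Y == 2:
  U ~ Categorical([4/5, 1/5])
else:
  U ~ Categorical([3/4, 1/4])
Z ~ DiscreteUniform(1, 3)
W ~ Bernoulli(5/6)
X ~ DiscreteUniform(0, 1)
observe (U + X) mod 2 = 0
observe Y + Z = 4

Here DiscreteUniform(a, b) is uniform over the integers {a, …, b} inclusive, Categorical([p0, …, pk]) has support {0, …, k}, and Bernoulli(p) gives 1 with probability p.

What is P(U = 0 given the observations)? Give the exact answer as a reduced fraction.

Enumerate traces; 8 have nonzero weight after conditioning:
  (Y=1, U=0, Z=3, W=0, X=0) weight 1/144
  (Y=1, U=0, Z=3, W=1, X=0) weight 5/144
  (Y=1, U=1, Z=3, W=0, X=1) weight 1/432
  (Y=1, U=1, Z=3, W=1, X=1) weight 5/432
  (Y=2, U=0, Z=2, W=0, X=0) weight 1/135
  (Y=2, U=0, Z=2, W=1, X=0) weight 1/27
  (Y=2, U=1, Z=2, W=0, X=1) weight 1/540
  (Y=2, U=1, Z=2, W=1, X=1) weight 1/108
Group by U:
  weight(U=0) = 31/360
  weight(U=1) = 1/40
Total weight = 31/360 + 1/40 = 1/9
P(U=0 | obs) = 31/360 / 1/9 = 31/40
P(U=1 | obs) = 1/40 / 1/9 = 9/40

P(U = 0 | obs) = 31/40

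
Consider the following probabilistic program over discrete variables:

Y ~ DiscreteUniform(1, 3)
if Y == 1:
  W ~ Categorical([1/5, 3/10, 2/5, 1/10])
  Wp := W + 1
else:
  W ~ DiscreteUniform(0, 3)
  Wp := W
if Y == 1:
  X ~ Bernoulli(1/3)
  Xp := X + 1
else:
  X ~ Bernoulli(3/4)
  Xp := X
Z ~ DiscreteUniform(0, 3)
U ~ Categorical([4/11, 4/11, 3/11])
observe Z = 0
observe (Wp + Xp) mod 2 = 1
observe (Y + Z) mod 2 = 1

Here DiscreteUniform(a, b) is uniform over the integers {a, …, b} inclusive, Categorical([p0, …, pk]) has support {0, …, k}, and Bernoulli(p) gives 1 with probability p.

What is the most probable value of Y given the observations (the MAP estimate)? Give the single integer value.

Enumerate traces; 24 have nonzero weight after conditioning:
  (Y=1, W=0, X=1, Z=0, U=0) weight 1/495
  (Y=1, W=0, X=1, Z=0, U=1) weight 1/495
  (Y=1, W=0, X=1, Z=0, U=2) weight 1/660
  (Y=1, W=1, X=0, Z=0, U=0) weight 1/165
  (Y=1, W=1, X=0, Z=0, U=1) weight 1/165
  (Y=1, W=1, X=0, Z=0, U=2) weight 1/220
  (Y=1, W=2, X=1, Z=0, U=0) weight 2/495
  (Y=1, W=2, X=1, Z=0, U=1) weight 2/495
  (Y=3, W=0, X=1, Z=0, U=0) weight 1/176
  … 15 more
Group by Y:
  weight(Y=1) = 7/180
  weight(Y=3) = 1/24
Total weight = 7/180 + 1/24 = 29/360
P(Y=1 | obs) = 7/180 / 29/360 = 14/29
P(Y=3 | obs) = 1/24 / 29/360 = 15/29
argmax = 3

argmax_v P(Y = v | obs) = 3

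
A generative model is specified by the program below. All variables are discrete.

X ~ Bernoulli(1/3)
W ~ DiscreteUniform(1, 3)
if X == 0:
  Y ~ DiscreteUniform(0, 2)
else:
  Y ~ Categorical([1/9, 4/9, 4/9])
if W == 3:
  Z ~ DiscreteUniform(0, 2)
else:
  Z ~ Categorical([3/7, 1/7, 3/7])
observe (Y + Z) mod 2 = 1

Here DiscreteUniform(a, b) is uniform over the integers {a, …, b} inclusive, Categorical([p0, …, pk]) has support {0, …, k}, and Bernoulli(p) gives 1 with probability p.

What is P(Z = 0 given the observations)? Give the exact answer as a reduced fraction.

P(Z = 0 | obs) = 250/721

Enumerate traces; 24 have nonzero weight after conditioning:
  (X=0, W=1, Y=0, Z=1) weight 2/189
  (X=0, W=1, Y=1, Z=0) weight 2/63
  (X=0, W=1, Y=1, Z=2) weight 2/63
  (X=0, W=1, Y=2, Z=1) weight 2/189
  (X=0, W=2, Y=0, Z=1) weight 2/189
  (X=0, W=2, Y=1, Z=0) weight 2/63
  (X=0, W=2, Y=1, Z=2) weight 2/63
  (X=0, W=2, Y=2, Z=1) weight 2/189
  … 16 more
Group by Z:
  weight(Z=0) = 250/1701
  weight(Z=1) = 221/1701
  weight(Z=2) = 250/1701
Total weight = 250/1701 + 221/1701 + 250/1701 = 103/243
P(Z=0 | obs) = 250/1701 / 103/243 = 250/721
P(Z=1 | obs) = 221/1701 / 103/243 = 221/721
P(Z=2 | obs) = 250/1701 / 103/243 = 250/721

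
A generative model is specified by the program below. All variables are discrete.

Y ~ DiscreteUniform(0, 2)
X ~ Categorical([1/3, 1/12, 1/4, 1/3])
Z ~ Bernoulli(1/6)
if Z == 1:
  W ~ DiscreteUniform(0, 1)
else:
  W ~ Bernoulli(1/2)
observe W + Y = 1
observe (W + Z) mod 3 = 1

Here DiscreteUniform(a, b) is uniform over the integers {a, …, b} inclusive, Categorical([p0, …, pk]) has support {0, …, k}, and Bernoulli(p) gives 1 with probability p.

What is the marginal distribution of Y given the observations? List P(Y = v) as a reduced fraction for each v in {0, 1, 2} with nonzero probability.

P(Y=0) = 5/6, P(Y=1) = 1/6

Enumerate traces; 8 have nonzero weight after conditioning:
  (Y=0, X=0, Z=0, W=1) weight 5/108
  (Y=0, X=1, Z=0, W=1) weight 5/432
  (Y=0, X=2, Z=0, W=1) weight 5/144
  (Y=0, X=3, Z=0, W=1) weight 5/108
  (Y=1, X=0, Z=1, W=0) weight 1/108
  (Y=1, X=1, Z=1, W=0) weight 1/432
  (Y=1, X=2, Z=1, W=0) weight 1/144
  (Y=1, X=3, Z=1, W=0) weight 1/108
Group by Y:
  weight(Y=0) = 5/36
  weight(Y=1) = 1/36
Total weight = 5/36 + 1/36 = 1/6
P(Y=0 | obs) = 5/36 / 1/6 = 5/6
P(Y=1 | obs) = 1/36 / 1/6 = 1/6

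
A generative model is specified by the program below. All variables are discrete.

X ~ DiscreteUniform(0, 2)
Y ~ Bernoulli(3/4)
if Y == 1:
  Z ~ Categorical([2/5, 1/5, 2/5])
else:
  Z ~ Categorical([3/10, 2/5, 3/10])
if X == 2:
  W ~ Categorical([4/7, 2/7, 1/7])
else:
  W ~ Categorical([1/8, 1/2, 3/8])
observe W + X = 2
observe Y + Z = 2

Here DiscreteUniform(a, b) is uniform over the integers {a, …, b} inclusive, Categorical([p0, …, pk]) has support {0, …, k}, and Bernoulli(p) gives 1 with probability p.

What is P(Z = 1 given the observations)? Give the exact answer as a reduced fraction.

P(Z = 1 | obs) = 2/3

Enumerate traces; 6 have nonzero weight after conditioning:
  (X=0, Y=0, Z=2, W=2) weight 3/320
  (X=0, Y=1, Z=1, W=2) weight 3/160
  (X=1, Y=0, Z=2, W=1) weight 1/80
  (X=1, Y=1, Z=1, W=1) weight 1/40
  (X=2, Y=0, Z=2, W=0) weight 1/70
  (X=2, Y=1, Z=1, W=0) weight 1/35
Group by Z:
  weight(Z=1) = 81/1120
  weight(Z=2) = 81/2240
Total weight = 81/1120 + 81/2240 = 243/2240
P(Z=1 | obs) = 81/1120 / 243/2240 = 2/3
P(Z=2 | obs) = 81/2240 / 243/2240 = 1/3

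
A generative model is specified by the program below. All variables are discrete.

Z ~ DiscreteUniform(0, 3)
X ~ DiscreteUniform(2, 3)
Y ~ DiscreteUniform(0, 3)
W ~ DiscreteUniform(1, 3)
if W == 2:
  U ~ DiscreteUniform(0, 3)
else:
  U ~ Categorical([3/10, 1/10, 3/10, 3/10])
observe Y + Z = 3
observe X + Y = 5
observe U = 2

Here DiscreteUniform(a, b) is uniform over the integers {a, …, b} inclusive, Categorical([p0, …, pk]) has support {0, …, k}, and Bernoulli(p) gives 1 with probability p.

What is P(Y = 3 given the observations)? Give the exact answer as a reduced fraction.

P(Y = 3 | obs) = 1/2

Enumerate traces; 6 have nonzero weight after conditioning:
  (Z=0, X=2, Y=3, W=1, U=2) weight 1/320
  (Z=0, X=2, Y=3, W=2, U=2) weight 1/384
  (Z=0, X=2, Y=3, W=3, U=2) weight 1/320
  (Z=1, X=3, Y=2, W=1, U=2) weight 1/320
  (Z=1, X=3, Y=2, W=2, U=2) weight 1/384
  (Z=1, X=3, Y=2, W=3, U=2) weight 1/320
Group by Y:
  weight(Y=2) = 17/1920
  weight(Y=3) = 17/1920
Total weight = 17/1920 + 17/1920 = 17/960
P(Y=2 | obs) = 17/1920 / 17/960 = 1/2
P(Y=3 | obs) = 17/1920 / 17/960 = 1/2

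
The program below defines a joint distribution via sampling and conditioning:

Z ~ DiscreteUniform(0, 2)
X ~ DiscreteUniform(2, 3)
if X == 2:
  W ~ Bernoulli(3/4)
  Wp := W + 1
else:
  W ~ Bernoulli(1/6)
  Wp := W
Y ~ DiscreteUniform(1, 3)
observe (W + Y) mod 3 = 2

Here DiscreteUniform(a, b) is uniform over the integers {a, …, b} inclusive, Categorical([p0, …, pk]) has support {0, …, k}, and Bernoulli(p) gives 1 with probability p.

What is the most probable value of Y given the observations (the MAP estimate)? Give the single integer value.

argmax_v P(Y = v | obs) = 2

Enumerate traces; 12 have nonzero weight after conditioning:
  (Z=0, X=2, W=0, Y=2) weight 1/72
  (Z=0, X=2, W=1, Y=1) weight 1/24
  (Z=0, X=3, W=0, Y=2) weight 5/108
  (Z=0, X=3, W=1, Y=1) weight 1/108
  (Z=1, X=2, W=0, Y=2) weight 1/72
  (Z=1, X=2, W=1, Y=1) weight 1/24
  (Z=1, X=3, W=0, Y=2) weight 5/108
  (Z=1, X=3, W=1, Y=1) weight 1/108
  … 4 more
Group by Y:
  weight(Y=1) = 11/72
  weight(Y=2) = 13/72
Total weight = 11/72 + 13/72 = 1/3
P(Y=1 | obs) = 11/72 / 1/3 = 11/24
P(Y=2 | obs) = 13/72 / 1/3 = 13/24
argmax = 2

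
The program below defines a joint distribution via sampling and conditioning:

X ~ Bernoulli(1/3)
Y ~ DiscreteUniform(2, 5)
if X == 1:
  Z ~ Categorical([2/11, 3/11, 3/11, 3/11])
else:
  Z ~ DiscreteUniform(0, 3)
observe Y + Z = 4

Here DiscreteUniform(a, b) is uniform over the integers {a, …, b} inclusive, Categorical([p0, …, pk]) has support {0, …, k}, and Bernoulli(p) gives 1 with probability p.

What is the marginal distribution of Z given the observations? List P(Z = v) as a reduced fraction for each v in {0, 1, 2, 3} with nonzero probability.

Enumerate traces; 6 have nonzero weight after conditioning:
  (X=0, Y=2, Z=2) weight 1/24
  (X=0, Y=3, Z=1) weight 1/24
  (X=0, Y=4, Z=0) weight 1/24
  (X=1, Y=2, Z=2) weight 1/44
  (X=1, Y=3, Z=1) weight 1/44
  (X=1, Y=4, Z=0) weight 1/66
Group by Z:
  weight(Z=0) = 5/88
  weight(Z=1) = 17/264
  weight(Z=2) = 17/264
Total weight = 5/88 + 17/264 + 17/264 = 49/264
P(Z=0 | obs) = 5/88 / 49/264 = 15/49
P(Z=1 | obs) = 17/264 / 49/264 = 17/49
P(Z=2 | obs) = 17/264 / 49/264 = 17/49

P(Z=0) = 15/49, P(Z=1) = 17/49, P(Z=2) = 17/49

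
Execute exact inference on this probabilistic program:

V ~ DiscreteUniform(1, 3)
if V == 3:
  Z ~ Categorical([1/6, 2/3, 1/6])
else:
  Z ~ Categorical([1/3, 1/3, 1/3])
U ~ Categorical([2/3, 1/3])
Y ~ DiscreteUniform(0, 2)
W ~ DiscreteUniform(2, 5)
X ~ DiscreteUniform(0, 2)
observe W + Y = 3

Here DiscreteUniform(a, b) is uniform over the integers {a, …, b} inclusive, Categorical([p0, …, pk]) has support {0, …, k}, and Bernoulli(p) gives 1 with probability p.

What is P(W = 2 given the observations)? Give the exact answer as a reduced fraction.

P(W = 2 | obs) = 1/2

Enumerate traces; 108 have nonzero weight after conditioning:
  (V=1, Z=0, U=0, Y=0, W=3, X=0) weight 1/486
  (V=1, Z=0, U=0, Y=0, W=3, X=1) weight 1/486
  (V=1, Z=0, U=0, Y=0, W=3, X=2) weight 1/486
  (V=1, Z=0, U=0, Y=1, W=2, X=0) weight 1/486
  (V=1, Z=0, U=0, Y=1, W=2, X=1) weight 1/486
  (V=1, Z=0, U=0, Y=1, W=2, X=2) weight 1/486
  (V=1, Z=0, U=1, Y=0, W=3, X=0) weight 1/972
  (V=1, Z=0, U=1, Y=0, W=3, X=1) weight 1/972
  … 100 more
Group by W:
  weight(W=2) = 1/12
  weight(W=3) = 1/12
Total weight = 1/12 + 1/12 = 1/6
P(W=2 | obs) = 1/12 / 1/6 = 1/2
P(W=3 | obs) = 1/12 / 1/6 = 1/2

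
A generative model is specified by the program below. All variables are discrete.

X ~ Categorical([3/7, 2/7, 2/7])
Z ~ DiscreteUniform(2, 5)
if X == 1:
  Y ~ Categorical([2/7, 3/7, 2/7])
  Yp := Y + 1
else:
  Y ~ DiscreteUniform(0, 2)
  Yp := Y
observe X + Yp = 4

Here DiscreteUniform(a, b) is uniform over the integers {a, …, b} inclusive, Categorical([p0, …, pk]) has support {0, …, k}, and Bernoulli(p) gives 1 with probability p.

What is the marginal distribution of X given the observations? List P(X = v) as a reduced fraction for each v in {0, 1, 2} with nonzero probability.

Enumerate traces; 8 have nonzero weight after conditioning:
  (X=1, Z=2, Y=2) weight 1/49
  (X=1, Z=3, Y=2) weight 1/49
  (X=1, Z=4, Y=2) weight 1/49
  (X=1, Z=5, Y=2) weight 1/49
  (X=2, Z=2, Y=2) weight 1/42
  (X=2, Z=3, Y=2) weight 1/42
  (X=2, Z=4, Y=2) weight 1/42
  (X=2, Z=5, Y=2) weight 1/42
Group by X:
  weight(X=1) = 4/49
  weight(X=2) = 2/21
Total weight = 4/49 + 2/21 = 26/147
P(X=1 | obs) = 4/49 / 26/147 = 6/13
P(X=2 | obs) = 2/21 / 26/147 = 7/13

P(X=1) = 6/13, P(X=2) = 7/13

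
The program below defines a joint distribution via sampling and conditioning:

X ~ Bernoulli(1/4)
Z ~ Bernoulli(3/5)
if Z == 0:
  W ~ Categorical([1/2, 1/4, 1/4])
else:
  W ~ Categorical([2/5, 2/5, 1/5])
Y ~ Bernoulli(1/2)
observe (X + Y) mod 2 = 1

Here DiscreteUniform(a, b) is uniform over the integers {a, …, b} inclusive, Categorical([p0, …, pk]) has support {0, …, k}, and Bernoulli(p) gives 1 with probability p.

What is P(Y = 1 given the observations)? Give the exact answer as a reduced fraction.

Enumerate traces; 12 have nonzero weight after conditioning:
  (X=0, Z=0, W=0, Y=1) weight 3/40
  (X=0, Z=0, W=1, Y=1) weight 3/80
  (X=0, Z=0, W=2, Y=1) weight 3/80
  (X=0, Z=1, W=0, Y=1) weight 9/100
  (X=0, Z=1, W=1, Y=1) weight 9/100
  (X=0, Z=1, W=2, Y=1) weight 9/200
  (X=1, Z=0, W=0, Y=0) weight 1/40
  (X=1, Z=0, W=1, Y=0) weight 1/80
  … 4 more
Group by Y:
  weight(Y=0) = 1/8
  weight(Y=1) = 3/8
Total weight = 1/8 + 3/8 = 1/2
P(Y=0 | obs) = 1/8 / 1/2 = 1/4
P(Y=1 | obs) = 3/8 / 1/2 = 3/4

P(Y = 1 | obs) = 3/4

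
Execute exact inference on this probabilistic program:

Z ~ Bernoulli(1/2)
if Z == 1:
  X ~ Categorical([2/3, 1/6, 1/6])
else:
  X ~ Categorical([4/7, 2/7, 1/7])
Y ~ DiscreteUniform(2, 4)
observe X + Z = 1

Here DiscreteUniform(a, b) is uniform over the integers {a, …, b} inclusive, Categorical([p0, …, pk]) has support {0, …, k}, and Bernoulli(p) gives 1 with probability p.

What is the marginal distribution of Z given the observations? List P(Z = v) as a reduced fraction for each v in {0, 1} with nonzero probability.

P(Z=0) = 3/10, P(Z=1) = 7/10

Enumerate traces; 6 have nonzero weight after conditioning:
  (Z=0, X=1, Y=2) weight 1/21
  (Z=0, X=1, Y=3) weight 1/21
  (Z=0, X=1, Y=4) weight 1/21
  (Z=1, X=0, Y=2) weight 1/9
  (Z=1, X=0, Y=3) weight 1/9
  (Z=1, X=0, Y=4) weight 1/9
Group by Z:
  weight(Z=0) = 1/7
  weight(Z=1) = 1/3
Total weight = 1/7 + 1/3 = 10/21
P(Z=0 | obs) = 1/7 / 10/21 = 3/10
P(Z=1 | obs) = 1/3 / 10/21 = 7/10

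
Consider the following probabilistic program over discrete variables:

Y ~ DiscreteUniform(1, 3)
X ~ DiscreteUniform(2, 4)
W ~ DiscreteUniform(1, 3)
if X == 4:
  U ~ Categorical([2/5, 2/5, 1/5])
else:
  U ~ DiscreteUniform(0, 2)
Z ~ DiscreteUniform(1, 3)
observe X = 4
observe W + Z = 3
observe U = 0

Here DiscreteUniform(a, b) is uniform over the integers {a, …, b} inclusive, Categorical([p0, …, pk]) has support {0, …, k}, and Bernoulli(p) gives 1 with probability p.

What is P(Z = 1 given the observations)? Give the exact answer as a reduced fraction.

Enumerate traces; 6 have nonzero weight after conditioning:
  (Y=1, X=4, W=1, U=0, Z=2) weight 2/405
  (Y=1, X=4, W=2, U=0, Z=1) weight 2/405
  (Y=2, X=4, W=1, U=0, Z=2) weight 2/405
  (Y=2, X=4, W=2, U=0, Z=1) weight 2/405
  (Y=3, X=4, W=1, U=0, Z=2) weight 2/405
  (Y=3, X=4, W=2, U=0, Z=1) weight 2/405
Group by Z:
  weight(Z=1) = 2/135
  weight(Z=2) = 2/135
Total weight = 2/135 + 2/135 = 4/135
P(Z=1 | obs) = 2/135 / 4/135 = 1/2
P(Z=2 | obs) = 2/135 / 4/135 = 1/2

P(Z = 1 | obs) = 1/2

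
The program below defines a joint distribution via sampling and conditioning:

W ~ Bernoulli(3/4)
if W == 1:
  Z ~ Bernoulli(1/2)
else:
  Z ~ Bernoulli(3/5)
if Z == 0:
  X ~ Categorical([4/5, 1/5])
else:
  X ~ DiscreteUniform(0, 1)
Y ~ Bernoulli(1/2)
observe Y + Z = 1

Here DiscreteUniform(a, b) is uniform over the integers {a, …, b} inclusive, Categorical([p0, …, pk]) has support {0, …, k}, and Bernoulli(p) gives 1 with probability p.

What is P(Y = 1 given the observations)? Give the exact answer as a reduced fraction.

P(Y = 1 | obs) = 19/40

Enumerate traces; 8 have nonzero weight after conditioning:
  (W=0, Z=0, X=0, Y=1) weight 1/25
  (W=0, Z=0, X=1, Y=1) weight 1/100
  (W=0, Z=1, X=0, Y=0) weight 3/80
  (W=0, Z=1, X=1, Y=0) weight 3/80
  (W=1, Z=0, X=0, Y=1) weight 3/20
  (W=1, Z=0, X=1, Y=1) weight 3/80
  (W=1, Z=1, X=0, Y=0) weight 3/32
  (W=1, Z=1, X=1, Y=0) weight 3/32
Group by Y:
  weight(Y=0) = 21/80
  weight(Y=1) = 19/80
Total weight = 21/80 + 19/80 = 1/2
P(Y=0 | obs) = 21/80 / 1/2 = 21/40
P(Y=1 | obs) = 19/80 / 1/2 = 19/40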